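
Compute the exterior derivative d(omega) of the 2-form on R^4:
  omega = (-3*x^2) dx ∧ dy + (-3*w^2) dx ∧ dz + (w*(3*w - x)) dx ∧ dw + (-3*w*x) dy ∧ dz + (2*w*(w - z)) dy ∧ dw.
d(omega) = (-6*w) dx ∧ dz ∧ dw + (-3*w) dx ∧ dy ∧ dz + (2*w - 3*x) dy ∧ dz ∧ dw

For a 2-form omega = sum_{i<j} g_{ij} dx_i ∧ dx_j, the exterior derivative is
  d(omega) = sum_{i<j} d(g_{ij}) ∧ dx_i ∧ dx_j = sum_{i<j, k} (∂g_{ij}/∂x_k) dx_k ∧ dx_i ∧ dx_j.
Expand each term, using dx_k ∧ dx_i ∧ dx_j = sgn(permutation) dx_{(a)} ∧ dx_{(b)} ∧ dx_{(c)} with (a < b < c) sorted:
  d(-3*w^2) includes (∂/∂w)(-3*w^2) dw = (-6*w) dw, which multiplied by dx ∧ dz gives (-6*w) dx ∧ dz ∧ dw
  d(-3*w*x) includes (∂/∂x)(-3*w*x) dx = (-3*w) dx, which multiplied by dy ∧ dz gives (-3*w) dx ∧ dy ∧ dz
  d(-3*w*x) includes (∂/∂w)(-3*w*x) dw = (-3*x) dw, which multiplied by dy ∧ dz gives (-3*x) dy ∧ dz ∧ dw
  d(2*w*(w - z)) includes (∂/∂z)(2*w*(w - z)) dz = (-2*w) dz, which multiplied by dy ∧ dw gives (2*w) dy ∧ dz ∧ dw
Collecting like 3-forms: d(omega) = (-6*w) dx ∧ dz ∧ dw + (-3*w) dx ∧ dy ∧ dz + (2*w - 3*x) dy ∧ dz ∧ dw.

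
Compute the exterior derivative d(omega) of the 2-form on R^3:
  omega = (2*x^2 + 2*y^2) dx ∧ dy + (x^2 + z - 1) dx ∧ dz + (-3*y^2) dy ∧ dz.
d(omega) = 0

For a 2-form omega = sum_{i<j} g_{ij} dx_i ∧ dx_j, the exterior derivative is
  d(omega) = sum_{i<j} d(g_{ij}) ∧ dx_i ∧ dx_j = sum_{i<j, k} (∂g_{ij}/∂x_k) dx_k ∧ dx_i ∧ dx_j.
Expand each term, using dx_k ∧ dx_i ∧ dx_j = sgn(permutation) dx_{(a)} ∧ dx_{(b)} ∧ dx_{(c)} with (a < b < c) sorted:

Collecting like 3-forms: d(omega) = 0.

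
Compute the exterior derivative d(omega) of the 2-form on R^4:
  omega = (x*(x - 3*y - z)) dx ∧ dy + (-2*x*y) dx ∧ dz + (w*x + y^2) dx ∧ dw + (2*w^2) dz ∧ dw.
d(omega) = (x) dx ∧ dy ∧ dz + (-2*y) dx ∧ dy ∧ dw

For a 2-form omega = sum_{i<j} g_{ij} dx_i ∧ dx_j, the exterior derivative is
  d(omega) = sum_{i<j} d(g_{ij}) ∧ dx_i ∧ dx_j = sum_{i<j, k} (∂g_{ij}/∂x_k) dx_k ∧ dx_i ∧ dx_j.
Expand each term, using dx_k ∧ dx_i ∧ dx_j = sgn(permutation) dx_{(a)} ∧ dx_{(b)} ∧ dx_{(c)} with (a < b < c) sorted:
  d(x*(x - 3*y - z)) includes (∂/∂z)(x*(x - 3*y - z)) dz = (-x) dz, which multiplied by dx ∧ dy gives (-x) dx ∧ dy ∧ dz
  d(-2*x*y) includes (∂/∂y)(-2*x*y) dy = (-2*x) dy, which multiplied by dx ∧ dz gives (2*x) dx ∧ dy ∧ dz
  d(w*x + y^2) includes (∂/∂y)(w*x + y^2) dy = (2*y) dy, which multiplied by dx ∧ dw gives (-2*y) dx ∧ dy ∧ dw
Collecting like 3-forms: d(omega) = (x) dx ∧ dy ∧ dz + (-2*y) dx ∧ dy ∧ dw.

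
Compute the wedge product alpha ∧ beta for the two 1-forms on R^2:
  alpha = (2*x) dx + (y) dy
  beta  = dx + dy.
alpha ∧ beta = (2*x - y) dx ∧ dy

Distribute the wedge, using dx_i ∧ dx_j = -dx_j ∧ dx_i and dx_i ∧ dx_i = 0. For each pair (i, j) with i < j, the coefficient of dx_i ∧ dx_j in alpha ∧ beta is (alpha_i * beta_j - alpha_j * beta_i). Collecting: alpha ∧ beta = (2*x - y) dx ∧ dy.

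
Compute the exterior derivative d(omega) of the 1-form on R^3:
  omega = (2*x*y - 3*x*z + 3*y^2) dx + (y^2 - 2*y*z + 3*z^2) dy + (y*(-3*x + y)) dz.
d(omega) = (-2*x - 6*y) dx ∧ dy + (3*x - 3*y) dx ∧ dz + (-3*x + 4*y - 6*z) dy ∧ dz

For a 1-form omega = sum_i f_i dx_i, the exterior derivative is
  d(omega) = sum_{i < j} (∂f_j/∂x_i - ∂f_i/∂x_j) dx_i ∧ dx_j.
  coefficient of dx ∧ dy: ∂f_2/∂x - ∂f_1/∂y = ∂(y^2 - 2*y*z + 3*z^2)/∂x - ∂(2*x*y - 3*x*z + 3*y^2)/∂y = -2*x - 6*y
  coefficient of dx ∧ dz: ∂f_3/∂x - ∂f_1/∂z = ∂(y*(-3*x + y))/∂x - ∂(2*x*y - 3*x*z + 3*y^2)/∂z = 3*x - 3*y
  coefficient of dy ∧ dz: ∂f_3/∂y - ∂f_2/∂z = ∂(y*(-3*x + y))/∂y - ∂(y^2 - 2*y*z + 3*z^2)/∂z = -3*x + 4*y - 6*z
Assembling: d(omega) = (-2*x - 6*y) dx ∧ dy + (3*x - 3*y) dx ∧ dz + (-3*x + 4*y - 6*z) dy ∧ dz.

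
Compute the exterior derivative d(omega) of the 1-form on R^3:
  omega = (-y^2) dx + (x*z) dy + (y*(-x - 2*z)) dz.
d(omega) = (2*y + z) dx ∧ dy + (-y) dx ∧ dz + (-2*x - 2*z) dy ∧ dz

For a 1-form omega = sum_i f_i dx_i, the exterior derivative is
  d(omega) = sum_{i < j} (∂f_j/∂x_i - ∂f_i/∂x_j) dx_i ∧ dx_j.
  coefficient of dx ∧ dy: ∂f_2/∂x - ∂f_1/∂y = ∂(x*z)/∂x - ∂(-y^2)/∂y = 2*y + z
  coefficient of dx ∧ dz: ∂f_3/∂x - ∂f_1/∂z = ∂(y*(-x - 2*z))/∂x - ∂(-y^2)/∂z = -y
  coefficient of dy ∧ dz: ∂f_3/∂y - ∂f_2/∂z = ∂(y*(-x - 2*z))/∂y - ∂(x*z)/∂z = -2*x - 2*z
Assembling: d(omega) = (2*y + z) dx ∧ dy + (-y) dx ∧ dz + (-2*x - 2*z) dy ∧ dz.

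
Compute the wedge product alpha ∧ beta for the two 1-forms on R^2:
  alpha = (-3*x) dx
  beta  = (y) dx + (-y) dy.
alpha ∧ beta = (3*x*y) dx ∧ dy

Distribute the wedge, using dx_i ∧ dx_j = -dx_j ∧ dx_i and dx_i ∧ dx_i = 0. For each pair (i, j) with i < j, the coefficient of dx_i ∧ dx_j in alpha ∧ beta is (alpha_i * beta_j - alpha_j * beta_i). Collecting: alpha ∧ beta = (3*x*y) dx ∧ dy.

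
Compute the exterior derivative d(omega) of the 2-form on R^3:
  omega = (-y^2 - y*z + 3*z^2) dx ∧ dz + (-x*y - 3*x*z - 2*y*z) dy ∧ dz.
d(omega) = (y - 2*z) dx ∧ dy ∧ dz

For a 2-form omega = sum_{i<j} g_{ij} dx_i ∧ dx_j, the exterior derivative is
  d(omega) = sum_{i<j} d(g_{ij}) ∧ dx_i ∧ dx_j = sum_{i<j, k} (∂g_{ij}/∂x_k) dx_k ∧ dx_i ∧ dx_j.
Expand each term, using dx_k ∧ dx_i ∧ dx_j = sgn(permutation) dx_{(a)} ∧ dx_{(b)} ∧ dx_{(c)} with (a < b < c) sorted:
  d(-y^2 - y*z + 3*z^2) includes (∂/∂y)(-y^2 - y*z + 3*z^2) dy = (-2*y - z) dy, which multiplied by dx ∧ dz gives (2*y + z) dx ∧ dy ∧ dz
  d(-x*y - 3*x*z - 2*y*z) includes (∂/∂x)(-x*y - 3*x*z - 2*y*z) dx = (-y - 3*z) dx, which multiplied by dy ∧ dz gives (-y - 3*z) dx ∧ dy ∧ dz
Collecting like 3-forms: d(omega) = (y - 2*z) dx ∧ dy ∧ dz.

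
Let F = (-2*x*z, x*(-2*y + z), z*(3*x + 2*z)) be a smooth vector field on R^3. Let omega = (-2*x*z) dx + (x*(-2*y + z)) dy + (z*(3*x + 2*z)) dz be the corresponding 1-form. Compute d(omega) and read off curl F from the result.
d(omega) = (-x) dy ∧ dz + (-2*x - 3*z) dz ∧ dx + (-2*y + z) dx ∧ dy; curl F = (-x, -2*x - 3*z, -2*y + z)

d omega = sum_{i<j} (∂f_j/∂x_i - ∂f_i/∂x_j) dx_i ∧ dx_j. Under the identification (dy ∧ dz, dz ∧ dx, dx ∧ dy) ↔ (e_x, e_y, e_z), the coefficients are exactly the components of curl F. Compute:
  ∂R/∂y - ∂Q/∂z = (0) - (x) = -x
  ∂P/∂z - ∂R/∂x = (-2*x) - (3*z) = -2*x - 3*z
  ∂Q/∂x - ∂P/∂y = (-2*y + z) - (0) = -2*y + z.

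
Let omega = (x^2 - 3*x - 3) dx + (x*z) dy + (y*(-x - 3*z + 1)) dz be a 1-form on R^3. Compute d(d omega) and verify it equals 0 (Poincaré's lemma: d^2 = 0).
d(d omega) = 0

Step 1: d omega = sum_{i<j} (∂f_j/∂x_i - ∂f_i/∂x_j) dx_i ∧ dx_j:
  coeff of dx ∧ dy: z
  coeff of dx ∧ dz: -y
  coeff of dy ∧ dz: -2*x - 3*z + 1
Step 2: Apply d again to each 2-form coefficient. The only possible 3-form in R^3 is dx ∧ dy ∧ dz, with coefficient
  ∂(coeff of dy∧dz)/∂x - ∂(coeff of dx∧dz)/∂y + ∂(coeff of dx∧dy)/∂z
  = ∂/∂x (-2*x - 3*z + 1) - ∂/∂y (-y) + ∂/∂z (z).
Each of these terms simplifies to sums of mixed partials that cancel in pairs. The result is 0 (by equality of mixed partials for smooth functions — Schwarz / Clairaut).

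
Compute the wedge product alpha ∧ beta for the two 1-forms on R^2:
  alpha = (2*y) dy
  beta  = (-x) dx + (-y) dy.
alpha ∧ beta = (2*x*y) dx ∧ dy

Distribute the wedge, using dx_i ∧ dx_j = -dx_j ∧ dx_i and dx_i ∧ dx_i = 0. For each pair (i, j) with i < j, the coefficient of dx_i ∧ dx_j in alpha ∧ beta is (alpha_i * beta_j - alpha_j * beta_i). Collecting: alpha ∧ beta = (2*x*y) dx ∧ dy.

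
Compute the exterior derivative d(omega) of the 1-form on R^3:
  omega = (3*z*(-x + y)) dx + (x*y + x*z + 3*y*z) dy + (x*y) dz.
d(omega) = (y - 2*z) dx ∧ dy + (3*x - 2*y) dx ∧ dz + (-3*y) dy ∧ dz

For a 1-form omega = sum_i f_i dx_i, the exterior derivative is
  d(omega) = sum_{i < j} (∂f_j/∂x_i - ∂f_i/∂x_j) dx_i ∧ dx_j.
  coefficient of dx ∧ dy: ∂f_2/∂x - ∂f_1/∂y = ∂(x*y + x*z + 3*y*z)/∂x - ∂(3*z*(-x + y))/∂y = y - 2*z
  coefficient of dx ∧ dz: ∂f_3/∂x - ∂f_1/∂z = ∂(x*y)/∂x - ∂(3*z*(-x + y))/∂z = 3*x - 2*y
  coefficient of dy ∧ dz: ∂f_3/∂y - ∂f_2/∂z = ∂(x*y)/∂y - ∂(x*y + x*z + 3*y*z)/∂z = -3*y
Assembling: d(omega) = (y - 2*z) dx ∧ dy + (3*x - 2*y) dx ∧ dz + (-3*y) dy ∧ dz.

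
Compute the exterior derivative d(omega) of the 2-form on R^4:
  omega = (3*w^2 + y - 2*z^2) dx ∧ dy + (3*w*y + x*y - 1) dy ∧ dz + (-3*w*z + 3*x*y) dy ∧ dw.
d(omega) = (y - 4*z) dx ∧ dy ∧ dz + (6*w + 3*y) dx ∧ dy ∧ dw + (3*w + 3*y) dy ∧ dz ∧ dw

For a 2-form omega = sum_{i<j} g_{ij} dx_i ∧ dx_j, the exterior derivative is
  d(omega) = sum_{i<j} d(g_{ij}) ∧ dx_i ∧ dx_j = sum_{i<j, k} (∂g_{ij}/∂x_k) dx_k ∧ dx_i ∧ dx_j.
Expand each term, using dx_k ∧ dx_i ∧ dx_j = sgn(permutation) dx_{(a)} ∧ dx_{(b)} ∧ dx_{(c)} with (a < b < c) sorted:
  d(3*w^2 + y - 2*z^2) includes (∂/∂z)(3*w^2 + y - 2*z^2) dz = (-4*z) dz, which multiplied by dx ∧ dy gives (-4*z) dx ∧ dy ∧ dz
  d(3*w^2 + y - 2*z^2) includes (∂/∂w)(3*w^2 + y - 2*z^2) dw = (6*w) dw, which multiplied by dx ∧ dy gives (6*w) dx ∧ dy ∧ dw
  d(3*w*y + x*y - 1) includes (∂/∂x)(3*w*y + x*y - 1) dx = (y) dx, which multiplied by dy ∧ dz gives (y) dx ∧ dy ∧ dz
  d(3*w*y + x*y - 1) includes (∂/∂w)(3*w*y + x*y - 1) dw = (3*y) dw, which multiplied by dy ∧ dz gives (3*y) dy ∧ dz ∧ dw
  d(-3*w*z + 3*x*y) includes (∂/∂x)(-3*w*z + 3*x*y) dx = (3*y) dx, which multiplied by dy ∧ dw gives (3*y) dx ∧ dy ∧ dw
  d(-3*w*z + 3*x*y) includes (∂/∂z)(-3*w*z + 3*x*y) dz = (-3*w) dz, which multiplied by dy ∧ dw gives (3*w) dy ∧ dz ∧ dw
Collecting like 3-forms: d(omega) = (y - 4*z) dx ∧ dy ∧ dz + (6*w + 3*y) dx ∧ dy ∧ dw + (3*w + 3*y) dy ∧ dz ∧ dw.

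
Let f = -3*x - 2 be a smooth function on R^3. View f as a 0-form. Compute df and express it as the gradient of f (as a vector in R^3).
df = (-3) dx + (0) dy + (0) dz; grad f = (-3, 0, 0)

For a 0-form f, d f = (∂f/∂x) dx + (∂f/∂y) dy + (∂f/∂z) dz. The components of the vector representation are exactly the entries of grad f in Cartesian coordinates:
  ∂f/∂x = -3
  ∂f/∂y = 0
  ∂f/∂z = 0.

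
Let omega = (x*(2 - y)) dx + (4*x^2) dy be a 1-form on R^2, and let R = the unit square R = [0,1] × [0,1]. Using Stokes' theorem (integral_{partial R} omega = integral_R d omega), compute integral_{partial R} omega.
integral_(partial R) omega = 9/2

Stokes: integral_partial_R omega = integral_R d omega with d omega = (∂Q/∂x - ∂P/∂y) dx ∧ dy.
  ∂Q/∂x = 8*x
  ∂P/∂y = -x
  integrand = ∂Q/∂x - ∂P/∂y = 9*x.
Integrating over R: integral_0^1 integral_0^1 (9*x) dx dy = 9/2.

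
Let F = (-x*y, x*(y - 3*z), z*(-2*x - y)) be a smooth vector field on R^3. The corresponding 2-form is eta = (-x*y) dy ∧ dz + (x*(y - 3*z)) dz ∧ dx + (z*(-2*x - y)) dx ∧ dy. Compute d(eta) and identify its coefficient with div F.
d(eta) = (-x - 2*y) dx ∧ dy ∧ dz; div F = -x - 2*y

For a 2-form in R^3 of the form above, applying d gives a 3-form with coefficient ∂P/∂x + ∂Q/∂y + ∂R/∂z:
  ∂P/∂x = -y
  ∂Q/∂y = x
  ∂R/∂z = -2*x - y
Sum = -x - 2*y, which is exactly div F.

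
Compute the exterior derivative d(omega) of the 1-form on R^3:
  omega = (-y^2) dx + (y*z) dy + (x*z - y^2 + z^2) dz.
d(omega) = (2*y) dx ∧ dy + (z) dx ∧ dz + (-3*y) dy ∧ dz

For a 1-form omega = sum_i f_i dx_i, the exterior derivative is
  d(omega) = sum_{i < j} (∂f_j/∂x_i - ∂f_i/∂x_j) dx_i ∧ dx_j.
  coefficient of dx ∧ dy: ∂f_2/∂x - ∂f_1/∂y = ∂(y*z)/∂x - ∂(-y^2)/∂y = 2*y
  coefficient of dx ∧ dz: ∂f_3/∂x - ∂f_1/∂z = ∂(x*z - y^2 + z^2)/∂x - ∂(-y^2)/∂z = z
  coefficient of dy ∧ dz: ∂f_3/∂y - ∂f_2/∂z = ∂(x*z - y^2 + z^2)/∂y - ∂(y*z)/∂z = -3*y
Assembling: d(omega) = (2*y) dx ∧ dy + (z) dx ∧ dz + (-3*y) dy ∧ dz.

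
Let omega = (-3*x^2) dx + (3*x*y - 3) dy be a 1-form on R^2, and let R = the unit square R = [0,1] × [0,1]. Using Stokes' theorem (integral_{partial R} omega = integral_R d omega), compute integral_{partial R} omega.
integral_(partial R) omega = 3/2

Stokes: integral_partial_R omega = integral_R d omega with d omega = (∂Q/∂x - ∂P/∂y) dx ∧ dy.
  ∂Q/∂x = 3*y
  ∂P/∂y = 0
  integrand = ∂Q/∂x - ∂P/∂y = 3*y.
Integrating over R: integral_0^1 integral_0^1 (3*y) dx dy = 3/2.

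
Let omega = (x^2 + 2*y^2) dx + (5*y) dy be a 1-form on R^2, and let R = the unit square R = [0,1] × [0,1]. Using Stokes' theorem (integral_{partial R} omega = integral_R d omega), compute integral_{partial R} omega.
integral_(partial R) omega = -2

Stokes: integral_partial_R omega = integral_R d omega with d omega = (∂Q/∂x - ∂P/∂y) dx ∧ dy.
  ∂Q/∂x = 0
  ∂P/∂y = 4*y
  integrand = ∂Q/∂x - ∂P/∂y = -4*y.
Integrating over R: integral_0^1 integral_0^1 (-4*y) dx dy = -2.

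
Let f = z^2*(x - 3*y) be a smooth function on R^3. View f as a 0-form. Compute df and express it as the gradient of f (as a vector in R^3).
df = (z^2) dx + (-3*z^2) dy + (2*z*(x - 3*y)) dz; grad f = (z^2, -3*z^2, 2*z*(x - 3*y))

For a 0-form f, d f = (∂f/∂x) dx + (∂f/∂y) dy + (∂f/∂z) dz. The components of the vector representation are exactly the entries of grad f in Cartesian coordinates:
  ∂f/∂x = z^2
  ∂f/∂y = -3*z^2
  ∂f/∂z = 2*z*(x - 3*y).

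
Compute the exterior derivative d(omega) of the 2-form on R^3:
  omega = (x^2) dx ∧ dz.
d(omega) = 0

For a 2-form omega = sum_{i<j} g_{ij} dx_i ∧ dx_j, the exterior derivative is
  d(omega) = sum_{i<j} d(g_{ij}) ∧ dx_i ∧ dx_j = sum_{i<j, k} (∂g_{ij}/∂x_k) dx_k ∧ dx_i ∧ dx_j.
Expand each term, using dx_k ∧ dx_i ∧ dx_j = sgn(permutation) dx_{(a)} ∧ dx_{(b)} ∧ dx_{(c)} with (a < b < c) sorted:

Collecting like 3-forms: d(omega) = 0.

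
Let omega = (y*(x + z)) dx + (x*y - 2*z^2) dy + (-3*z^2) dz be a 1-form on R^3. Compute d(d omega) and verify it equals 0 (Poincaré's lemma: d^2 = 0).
d(d omega) = 0

Step 1: d omega = sum_{i<j} (∂f_j/∂x_i - ∂f_i/∂x_j) dx_i ∧ dx_j:
  coeff of dx ∧ dy: -x + y - z
  coeff of dx ∧ dz: -y
  coeff of dy ∧ dz: 4*z
Step 2: Apply d again to each 2-form coefficient. The only possible 3-form in R^3 is dx ∧ dy ∧ dz, with coefficient
  ∂(coeff of dy∧dz)/∂x - ∂(coeff of dx∧dz)/∂y + ∂(coeff of dx∧dy)/∂z
  = ∂/∂x (4*z) - ∂/∂y (-y) + ∂/∂z (-x + y - z).
Each of these terms simplifies to sums of mixed partials that cancel in pairs. The result is 0 (by equality of mixed partials for smooth functions — Schwarz / Clairaut).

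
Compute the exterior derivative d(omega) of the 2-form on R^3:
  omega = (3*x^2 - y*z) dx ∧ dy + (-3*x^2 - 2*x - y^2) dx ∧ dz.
d(omega) = (y) dx ∧ dy ∧ dz

For a 2-form omega = sum_{i<j} g_{ij} dx_i ∧ dx_j, the exterior derivative is
  d(omega) = sum_{i<j} d(g_{ij}) ∧ dx_i ∧ dx_j = sum_{i<j, k} (∂g_{ij}/∂x_k) dx_k ∧ dx_i ∧ dx_j.
Expand each term, using dx_k ∧ dx_i ∧ dx_j = sgn(permutation) dx_{(a)} ∧ dx_{(b)} ∧ dx_{(c)} with (a < b < c) sorted:
  d(3*x^2 - y*z) includes (∂/∂z)(3*x^2 - y*z) dz = (-y) dz, which multiplied by dx ∧ dy gives (-y) dx ∧ dy ∧ dz
  d(-3*x^2 - 2*x - y^2) includes (∂/∂y)(-3*x^2 - 2*x - y^2) dy = (-2*y) dy, which multiplied by dx ∧ dz gives (2*y) dx ∧ dy ∧ dz
Collecting like 3-forms: d(omega) = (y) dx ∧ dy ∧ dz.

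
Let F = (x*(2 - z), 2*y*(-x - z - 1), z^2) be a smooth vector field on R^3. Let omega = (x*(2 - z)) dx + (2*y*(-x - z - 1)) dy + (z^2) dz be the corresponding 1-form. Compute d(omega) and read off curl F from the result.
d(omega) = (2*y) dy ∧ dz + (-x) dz ∧ dx + (-2*y) dx ∧ dy; curl F = (2*y, -x, -2*y)

d omega = sum_{i<j} (∂f_j/∂x_i - ∂f_i/∂x_j) dx_i ∧ dx_j. Under the identification (dy ∧ dz, dz ∧ dx, dx ∧ dy) ↔ (e_x, e_y, e_z), the coefficients are exactly the components of curl F. Compute:
  ∂R/∂y - ∂Q/∂z = (0) - (-2*y) = 2*y
  ∂P/∂z - ∂R/∂x = (-x) - (0) = -x
  ∂Q/∂x - ∂P/∂y = (-2*y) - (0) = -2*y.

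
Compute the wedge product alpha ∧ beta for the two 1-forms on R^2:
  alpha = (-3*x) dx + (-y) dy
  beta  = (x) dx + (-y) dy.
alpha ∧ beta = (4*x*y) dx ∧ dy

Distribute the wedge, using dx_i ∧ dx_j = -dx_j ∧ dx_i and dx_i ∧ dx_i = 0. For each pair (i, j) with i < j, the coefficient of dx_i ∧ dx_j in alpha ∧ beta is (alpha_i * beta_j - alpha_j * beta_i). Collecting: alpha ∧ beta = (4*x*y) dx ∧ dy.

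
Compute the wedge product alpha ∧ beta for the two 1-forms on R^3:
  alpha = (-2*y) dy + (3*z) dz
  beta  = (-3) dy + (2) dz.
alpha ∧ beta = (-4*y + 9*z) dy ∧ dz

Distribute the wedge, using dx_i ∧ dx_j = -dx_j ∧ dx_i and dx_i ∧ dx_i = 0. For each pair (i, j) with i < j, the coefficient of dx_i ∧ dx_j in alpha ∧ beta is (alpha_i * beta_j - alpha_j * beta_i). Collecting: alpha ∧ beta = (-4*y + 9*z) dy ∧ dz.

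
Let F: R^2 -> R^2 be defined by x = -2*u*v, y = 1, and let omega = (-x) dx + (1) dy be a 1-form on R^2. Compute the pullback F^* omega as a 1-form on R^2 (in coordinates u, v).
F^* omega = (-4*u*v^2) du + (-4*u^2*v) dv

Using F^*(f dg) = (f ∘ F) d(g ∘ F), substitute each coordinate x_i by F_i(u, v) in f_i, and replace dx_i by d F_i = (∂F_i/∂u) du + (∂F_i/∂v) dv.
  For the x component: f_1(F) = 2*u*v; d F_1 = (-2*v) du + (-2*u) dv
  For the y component: f_2(F) = 1; d F_2 = (0) du + (0) dv
Combining and collecting du, dv coefficients:
  coeff of du: -4*u*v^2
  coeff of dv: -4*u^2*v
F^* omega = (-4*u*v^2) du + (-4*u^2*v) dv.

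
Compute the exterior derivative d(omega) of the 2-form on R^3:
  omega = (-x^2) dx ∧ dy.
d(omega) = 0

For a 2-form omega = sum_{i<j} g_{ij} dx_i ∧ dx_j, the exterior derivative is
  d(omega) = sum_{i<j} d(g_{ij}) ∧ dx_i ∧ dx_j = sum_{i<j, k} (∂g_{ij}/∂x_k) dx_k ∧ dx_i ∧ dx_j.
Expand each term, using dx_k ∧ dx_i ∧ dx_j = sgn(permutation) dx_{(a)} ∧ dx_{(b)} ∧ dx_{(c)} with (a < b < c) sorted:

Collecting like 3-forms: d(omega) = 0.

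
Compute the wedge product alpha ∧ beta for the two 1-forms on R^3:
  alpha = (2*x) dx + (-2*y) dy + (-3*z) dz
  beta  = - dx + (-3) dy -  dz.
alpha ∧ beta = (-6*x - 2*y) dx ∧ dy + (-2*x - 3*z) dx ∧ dz + (2*y - 9*z) dy ∧ dz

Distribute the wedge, using dx_i ∧ dx_j = -dx_j ∧ dx_i and dx_i ∧ dx_i = 0. For each pair (i, j) with i < j, the coefficient of dx_i ∧ dx_j in alpha ∧ beta is (alpha_i * beta_j - alpha_j * beta_i). Collecting: alpha ∧ beta = (-6*x - 2*y) dx ∧ dy + (-2*x - 3*z) dx ∧ dz + (2*y - 9*z) dy ∧ dz.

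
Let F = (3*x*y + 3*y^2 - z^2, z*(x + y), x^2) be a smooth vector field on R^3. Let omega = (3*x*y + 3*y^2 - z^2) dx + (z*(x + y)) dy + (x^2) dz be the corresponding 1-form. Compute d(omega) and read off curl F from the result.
d(omega) = (-x - y) dy ∧ dz + (-2*x - 2*z) dz ∧ dx + (-3*x - 6*y + z) dx ∧ dy; curl F = (-x - y, -2*x - 2*z, -3*x - 6*y + z)

d omega = sum_{i<j} (∂f_j/∂x_i - ∂f_i/∂x_j) dx_i ∧ dx_j. Under the identification (dy ∧ dz, dz ∧ dx, dx ∧ dy) ↔ (e_x, e_y, e_z), the coefficients are exactly the components of curl F. Compute:
  ∂R/∂y - ∂Q/∂z = (0) - (x + y) = -x - y
  ∂P/∂z - ∂R/∂x = (-2*z) - (2*x) = -2*x - 2*z
  ∂Q/∂x - ∂P/∂y = (z) - (3*x + 6*y) = -3*x - 6*y + z.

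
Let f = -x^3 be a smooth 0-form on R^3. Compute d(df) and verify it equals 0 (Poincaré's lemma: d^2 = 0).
d(df) = 0

Step 1: df = sum_i (∂f/∂x_i) dx_i = (-3*x^2) dx + (0) dy + (0) dz.
Step 2: Apply d again. Using the 1-form formula, the coefficient of dx ∧ dy in d(df) is ∂^2 f/∂x ∂y - ∂^2 f/∂y ∂x = (0) - (0) = 0 (equality of mixed partials for smooth f).
Similarly for dx ∧ dz and dy ∧ dz — all coefficients vanish. So d(df) = 0.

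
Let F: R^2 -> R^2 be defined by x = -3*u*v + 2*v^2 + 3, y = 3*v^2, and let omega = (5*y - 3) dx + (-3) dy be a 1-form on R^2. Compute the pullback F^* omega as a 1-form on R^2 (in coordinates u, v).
F^* omega = (-45*v^3 + 9*v) du + (-45*u*v^2 + 9*u + 60*v^3 - 30*v) dv

Using F^*(f dg) = (f ∘ F) d(g ∘ F), substitute each coordinate x_i by F_i(u, v) in f_i, and replace dx_i by d F_i = (∂F_i/∂u) du + (∂F_i/∂v) dv.
  For the x component: f_1(F) = 15*v^2 - 3; d F_1 = (-3*v) du + (-3*u + 4*v) dv
  For the y component: f_2(F) = -3; d F_2 = (0) du + (6*v) dv
Combining and collecting du, dv coefficients:
  coeff of du: -45*v^3 + 9*v
  coeff of dv: -45*u*v^2 + 9*u + 60*v^3 - 30*v
F^* omega = (-45*v^3 + 9*v) du + (-45*u*v^2 + 9*u + 60*v^3 - 30*v) dv.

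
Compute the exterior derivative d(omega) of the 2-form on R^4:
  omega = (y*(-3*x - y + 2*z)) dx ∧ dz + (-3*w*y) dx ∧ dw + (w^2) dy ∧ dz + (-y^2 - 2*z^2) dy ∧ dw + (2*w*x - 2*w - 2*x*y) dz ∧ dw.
d(omega) = (3*x + 2*y - 2*z) dx ∧ dy ∧ dz + (3*w) dx ∧ dy ∧ dw + (2*w - 2*x + 4*z) dy ∧ dz ∧ dw + (2*w - 2*y) dx ∧ dz ∧ dw

For a 2-form omega = sum_{i<j} g_{ij} dx_i ∧ dx_j, the exterior derivative is
  d(omega) = sum_{i<j} d(g_{ij}) ∧ dx_i ∧ dx_j = sum_{i<j, k} (∂g_{ij}/∂x_k) dx_k ∧ dx_i ∧ dx_j.
Expand each term, using dx_k ∧ dx_i ∧ dx_j = sgn(permutation) dx_{(a)} ∧ dx_{(b)} ∧ dx_{(c)} with (a < b < c) sorted:
  d(y*(-3*x - y + 2*z)) includes (∂/∂y)(y*(-3*x - y + 2*z)) dy = (-3*x - 2*y + 2*z) dy, which multiplied by dx ∧ dz gives (3*x + 2*y - 2*z) dx ∧ dy ∧ dz
  d(-3*w*y) includes (∂/∂y)(-3*w*y) dy = (-3*w) dy, which multiplied by dx ∧ dw gives (3*w) dx ∧ dy ∧ dw
  d(w^2) includes (∂/∂w)(w^2) dw = (2*w) dw, which multiplied by dy ∧ dz gives (2*w) dy ∧ dz ∧ dw
  d(-y^2 - 2*z^2) includes (∂/∂z)(-y^2 - 2*z^2) dz = (-4*z) dz, which multiplied by dy ∧ dw gives (4*z) dy ∧ dz ∧ dw
  d(2*w*x - 2*w - 2*x*y) includes (∂/∂x)(2*w*x - 2*w - 2*x*y) dx = (2*w - 2*y) dx, which multiplied by dz ∧ dw gives (2*w - 2*y) dx ∧ dz ∧ dw
  d(2*w*x - 2*w - 2*x*y) includes (∂/∂y)(2*w*x - 2*w - 2*x*y) dy = (-2*x) dy, which multiplied by dz ∧ dw gives (-2*x) dy ∧ dz ∧ dw
Collecting like 3-forms: d(omega) = (3*x + 2*y - 2*z) dx ∧ dy ∧ dz + (3*w) dx ∧ dy ∧ dw + (2*w - 2*x + 4*z) dy ∧ dz ∧ dw + (2*w - 2*y) dx ∧ dz ∧ dw.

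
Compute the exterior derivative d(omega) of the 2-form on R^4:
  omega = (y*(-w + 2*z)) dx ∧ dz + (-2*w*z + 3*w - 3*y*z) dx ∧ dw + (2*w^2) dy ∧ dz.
d(omega) = (w - 2*z) dx ∧ dy ∧ dz + (2*w + 2*y) dx ∧ dz ∧ dw + (3*z) dx ∧ dy ∧ dw + (4*w) dy ∧ dz ∧ dw

For a 2-form omega = sum_{i<j} g_{ij} dx_i ∧ dx_j, the exterior derivative is
  d(omega) = sum_{i<j} d(g_{ij}) ∧ dx_i ∧ dx_j = sum_{i<j, k} (∂g_{ij}/∂x_k) dx_k ∧ dx_i ∧ dx_j.
Expand each term, using dx_k ∧ dx_i ∧ dx_j = sgn(permutation) dx_{(a)} ∧ dx_{(b)} ∧ dx_{(c)} with (a < b < c) sorted:
  d(y*(-w + 2*z)) includes (∂/∂y)(y*(-w + 2*z)) dy = (-w + 2*z) dy, which multiplied by dx ∧ dz gives (w - 2*z) dx ∧ dy ∧ dz
  d(y*(-w + 2*z)) includes (∂/∂w)(y*(-w + 2*z)) dw = (-y) dw, which multiplied by dx ∧ dz gives (-y) dx ∧ dz ∧ dw
  d(-2*w*z + 3*w - 3*y*z) includes (∂/∂y)(-2*w*z + 3*w - 3*y*z) dy = (-3*z) dy, which multiplied by dx ∧ dw gives (3*z) dx ∧ dy ∧ dw
  d(-2*w*z + 3*w - 3*y*z) includes (∂/∂z)(-2*w*z + 3*w - 3*y*z) dz = (-2*w - 3*y) dz, which multiplied by dx ∧ dw gives (2*w + 3*y) dx ∧ dz ∧ dw
  d(2*w^2) includes (∂/∂w)(2*w^2) dw = (4*w) dw, which multiplied by dy ∧ dz gives (4*w) dy ∧ dz ∧ dw
Collecting like 3-forms: d(omega) = (w - 2*z) dx ∧ dy ∧ dz + (2*w + 2*y) dx ∧ dz ∧ dw + (3*z) dx ∧ dy ∧ dw + (4*w) dy ∧ dz ∧ dw.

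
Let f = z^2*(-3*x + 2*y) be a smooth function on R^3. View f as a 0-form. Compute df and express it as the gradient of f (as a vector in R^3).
df = (-3*z^2) dx + (2*z^2) dy + (2*z*(-3*x + 2*y)) dz; grad f = (-3*z^2, 2*z^2, 2*z*(-3*x + 2*y))

For a 0-form f, d f = (∂f/∂x) dx + (∂f/∂y) dy + (∂f/∂z) dz. The components of the vector representation are exactly the entries of grad f in Cartesian coordinates:
  ∂f/∂x = -3*z^2
  ∂f/∂y = 2*z^2
  ∂f/∂z = 2*z*(-3*x + 2*y).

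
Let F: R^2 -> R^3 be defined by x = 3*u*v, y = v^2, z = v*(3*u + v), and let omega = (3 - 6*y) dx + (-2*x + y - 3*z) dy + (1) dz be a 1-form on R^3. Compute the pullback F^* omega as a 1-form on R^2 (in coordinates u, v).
F^* omega = (-18*v^3 + 12*v) du + (-48*u*v^2 + 12*u - 4*v^3 + 2*v) dv

Using F^*(f dg) = (f ∘ F) d(g ∘ F), substitute each coordinate x_i by F_i(u, v) in f_i, and replace dx_i by d F_i = (∂F_i/∂u) du + (∂F_i/∂v) dv.
  For the x component: f_1(F) = 3 - 6*v^2; d F_1 = (3*v) du + (3*u) dv
  For the y component: f_2(F) = v*(-15*u - 2*v); d F_2 = (0) du + (2*v) dv
  For the z component: f_3(F) = 1; d F_3 = (3*v) du + (3*u + 2*v) dv
Combining and collecting du, dv coefficients:
  coeff of du: -18*v^3 + 12*v
  coeff of dv: -48*u*v^2 + 12*u - 4*v^3 + 2*v
F^* omega = (-18*v^3 + 12*v) du + (-48*u*v^2 + 12*u - 4*v^3 + 2*v) dv.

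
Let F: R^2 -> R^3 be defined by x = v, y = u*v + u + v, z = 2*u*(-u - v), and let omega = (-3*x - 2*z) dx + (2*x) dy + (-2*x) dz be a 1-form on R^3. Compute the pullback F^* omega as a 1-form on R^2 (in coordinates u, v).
F^* omega = (2*v*(4*u + 3*v + 1)) du + (4*u^2 + 10*u*v - v) dv

Using F^*(f dg) = (f ∘ F) d(g ∘ F), substitute each coordinate x_i by F_i(u, v) in f_i, and replace dx_i by d F_i = (∂F_i/∂u) du + (∂F_i/∂v) dv.
  For the x component: f_1(F) = 4*u^2 + 4*u*v - 3*v; d F_1 = (0) du + (1) dv
  For the y component: f_2(F) = 2*v; d F_2 = (v + 1) du + (u + 1) dv
  For the z component: f_3(F) = -2*v; d F_3 = (-4*u - 2*v) du + (-2*u) dv
Combining and collecting du, dv coefficients:
  coeff of du: 2*v*(4*u + 3*v + 1)
  coeff of dv: 4*u^2 + 10*u*v - v
F^* omega = (2*v*(4*u + 3*v + 1)) du + (4*u^2 + 10*u*v - v) dv.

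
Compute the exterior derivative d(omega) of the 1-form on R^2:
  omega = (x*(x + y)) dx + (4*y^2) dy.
d(omega) = (-x) dx ∧ dy

For a 1-form omega = sum_i f_i dx_i, the exterior derivative is
  d(omega) = sum_{i < j} (∂f_j/∂x_i - ∂f_i/∂x_j) dx_i ∧ dx_j.
  coefficient of dx ∧ dy: ∂f_2/∂x - ∂f_1/∂y = ∂(4*y^2)/∂x - ∂(x*(x + y))/∂y = -x
Assembling: d(omega) = (-x) dx ∧ dy.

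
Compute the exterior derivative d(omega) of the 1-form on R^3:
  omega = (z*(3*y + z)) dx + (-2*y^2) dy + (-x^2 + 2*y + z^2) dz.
d(omega) = (-3*z) dx ∧ dy + (-2*x - 3*y - 2*z) dx ∧ dz + (2) dy ∧ dz

For a 1-form omega = sum_i f_i dx_i, the exterior derivative is
  d(omega) = sum_{i < j} (∂f_j/∂x_i - ∂f_i/∂x_j) dx_i ∧ dx_j.
  coefficient of dx ∧ dy: ∂f_2/∂x - ∂f_1/∂y = ∂(-2*y^2)/∂x - ∂(z*(3*y + z))/∂y = -3*z
  coefficient of dx ∧ dz: ∂f_3/∂x - ∂f_1/∂z = ∂(-x^2 + 2*y + z^2)/∂x - ∂(z*(3*y + z))/∂z = -2*x - 3*y - 2*z
  coefficient of dy ∧ dz: ∂f_3/∂y - ∂f_2/∂z = ∂(-x^2 + 2*y + z^2)/∂y - ∂(-2*y^2)/∂z = 2
Assembling: d(omega) = (-3*z) dx ∧ dy + (-2*x - 3*y - 2*z) dx ∧ dz + (2) dy ∧ dz.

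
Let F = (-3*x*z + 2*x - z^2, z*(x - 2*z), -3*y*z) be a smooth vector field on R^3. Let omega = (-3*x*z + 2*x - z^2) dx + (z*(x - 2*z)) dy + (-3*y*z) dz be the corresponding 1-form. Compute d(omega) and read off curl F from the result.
d(omega) = (-x + z) dy ∧ dz + (-3*x - 2*z) dz ∧ dx + (z) dx ∧ dy; curl F = (-x + z, -3*x - 2*z, z)

d omega = sum_{i<j} (∂f_j/∂x_i - ∂f_i/∂x_j) dx_i ∧ dx_j. Under the identification (dy ∧ dz, dz ∧ dx, dx ∧ dy) ↔ (e_x, e_y, e_z), the coefficients are exactly the components of curl F. Compute:
  ∂R/∂y - ∂Q/∂z = (-3*z) - (x - 4*z) = -x + z
  ∂P/∂z - ∂R/∂x = (-3*x - 2*z) - (0) = -3*x - 2*z
  ∂Q/∂x - ∂P/∂y = (z) - (0) = z.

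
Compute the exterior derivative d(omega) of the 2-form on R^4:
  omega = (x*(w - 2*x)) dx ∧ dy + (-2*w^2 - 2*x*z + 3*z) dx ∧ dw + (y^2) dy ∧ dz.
d(omega) = (x) dx ∧ dy ∧ dw + (2*x - 3) dx ∧ dz ∧ dw

For a 2-form omega = sum_{i<j} g_{ij} dx_i ∧ dx_j, the exterior derivative is
  d(omega) = sum_{i<j} d(g_{ij}) ∧ dx_i ∧ dx_j = sum_{i<j, k} (∂g_{ij}/∂x_k) dx_k ∧ dx_i ∧ dx_j.
Expand each term, using dx_k ∧ dx_i ∧ dx_j = sgn(permutation) dx_{(a)} ∧ dx_{(b)} ∧ dx_{(c)} with (a < b < c) sorted:
  d(x*(w - 2*x)) includes (∂/∂w)(x*(w - 2*x)) dw = (x) dw, which multiplied by dx ∧ dy gives (x) dx ∧ dy ∧ dw
  d(-2*w^2 - 2*x*z + 3*z) includes (∂/∂z)(-2*w^2 - 2*x*z + 3*z) dz = (3 - 2*x) dz, which multiplied by dx ∧ dw gives (2*x - 3) dx ∧ dz ∧ dw
Collecting like 3-forms: d(omega) = (x) dx ∧ dy ∧ dw + (2*x - 3) dx ∧ dz ∧ dw.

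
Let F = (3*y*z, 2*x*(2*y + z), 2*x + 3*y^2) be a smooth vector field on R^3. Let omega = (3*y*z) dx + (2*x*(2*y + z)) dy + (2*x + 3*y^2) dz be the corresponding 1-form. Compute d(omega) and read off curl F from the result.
d(omega) = (-2*x + 6*y) dy ∧ dz + (3*y - 2) dz ∧ dx + (4*y - z) dx ∧ dy; curl F = (-2*x + 6*y, 3*y - 2, 4*y - z)

d omega = sum_{i<j} (∂f_j/∂x_i - ∂f_i/∂x_j) dx_i ∧ dx_j. Under the identification (dy ∧ dz, dz ∧ dx, dx ∧ dy) ↔ (e_x, e_y, e_z), the coefficients are exactly the components of curl F. Compute:
  ∂R/∂y - ∂Q/∂z = (6*y) - (2*x) = -2*x + 6*y
  ∂P/∂z - ∂R/∂x = (3*y) - (2) = 3*y - 2
  ∂Q/∂x - ∂P/∂y = (4*y + 2*z) - (3*z) = 4*y - z.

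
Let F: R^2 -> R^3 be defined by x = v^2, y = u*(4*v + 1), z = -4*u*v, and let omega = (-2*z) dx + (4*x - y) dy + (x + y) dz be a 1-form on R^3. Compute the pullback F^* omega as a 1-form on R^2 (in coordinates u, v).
F^* omega = (-32*u*v^2 - 12*u*v - u + 12*v^3 + 4*v^2) du + (4*u*(-8*u*v - 2*u + 7*v^2)) dv

Using F^*(f dg) = (f ∘ F) d(g ∘ F), substitute each coordinate x_i by F_i(u, v) in f_i, and replace dx_i by d F_i = (∂F_i/∂u) du + (∂F_i/∂v) dv.
  For the x component: f_1(F) = 8*u*v; d F_1 = (0) du + (2*v) dv
  For the y component: f_2(F) = -4*u*v - u + 4*v^2; d F_2 = (4*v + 1) du + (4*u) dv
  For the z component: f_3(F) = 4*u*v + u + v^2; d F_3 = (-4*v) du + (-4*u) dv
Combining and collecting du, dv coefficients:
  coeff of du: -32*u*v^2 - 12*u*v - u + 12*v^3 + 4*v^2
  coeff of dv: 4*u*(-8*u*v - 2*u + 7*v^2)
F^* omega = (-32*u*v^2 - 12*u*v - u + 12*v^3 + 4*v^2) du + (4*u*(-8*u*v - 2*u + 7*v^2)) dv.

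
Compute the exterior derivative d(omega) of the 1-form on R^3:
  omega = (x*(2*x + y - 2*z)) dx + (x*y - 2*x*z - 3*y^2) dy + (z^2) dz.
d(omega) = (-x + y - 2*z) dx ∧ dy + (2*x) dx ∧ dz + (2*x) dy ∧ dz

For a 1-form omega = sum_i f_i dx_i, the exterior derivative is
  d(omega) = sum_{i < j} (∂f_j/∂x_i - ∂f_i/∂x_j) dx_i ∧ dx_j.
  coefficient of dx ∧ dy: ∂f_2/∂x - ∂f_1/∂y = ∂(x*y - 2*x*z - 3*y^2)/∂x - ∂(x*(2*x + y - 2*z))/∂y = -x + y - 2*z
  coefficient of dx ∧ dz: ∂f_3/∂x - ∂f_1/∂z = ∂(z^2)/∂x - ∂(x*(2*x + y - 2*z))/∂z = 2*x
  coefficient of dy ∧ dz: ∂f_3/∂y - ∂f_2/∂z = ∂(z^2)/∂y - ∂(x*y - 2*x*z - 3*y^2)/∂z = 2*x
Assembling: d(omega) = (-x + y - 2*z) dx ∧ dy + (2*x) dx ∧ dz + (2*x) dy ∧ dz.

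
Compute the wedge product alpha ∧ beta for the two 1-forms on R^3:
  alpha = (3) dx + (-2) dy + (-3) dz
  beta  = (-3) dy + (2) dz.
alpha ∧ beta = (-9) dx ∧ dy + (6) dx ∧ dz + (-13) dy ∧ dz

Distribute the wedge, using dx_i ∧ dx_j = -dx_j ∧ dx_i and dx_i ∧ dx_i = 0. For each pair (i, j) with i < j, the coefficient of dx_i ∧ dx_j in alpha ∧ beta is (alpha_i * beta_j - alpha_j * beta_i). Collecting: alpha ∧ beta = (-9) dx ∧ dy + (6) dx ∧ dz + (-13) dy ∧ dz.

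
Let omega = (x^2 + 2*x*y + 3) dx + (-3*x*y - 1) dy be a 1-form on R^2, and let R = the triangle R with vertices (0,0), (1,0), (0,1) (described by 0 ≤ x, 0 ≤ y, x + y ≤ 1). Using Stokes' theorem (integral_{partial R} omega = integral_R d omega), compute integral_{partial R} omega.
integral_(partial R) omega = -5/6

Stokes: integral_partial_R omega = integral_R d omega with d omega = (∂Q/∂x - ∂P/∂y) dx ∧ dy.
  ∂Q/∂x = -3*y
  ∂P/∂y = 2*x
  integrand = ∂Q/∂x - ∂P/∂y = -2*x - 3*y.
Integrating over R: integral_0^1 integral_0^{1-x} (-2*x - 3*y) dy dx = -5/6.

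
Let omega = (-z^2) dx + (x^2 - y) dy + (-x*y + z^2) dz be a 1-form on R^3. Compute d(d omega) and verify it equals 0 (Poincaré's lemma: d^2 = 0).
d(d omega) = 0

Step 1: d omega = sum_{i<j} (∂f_j/∂x_i - ∂f_i/∂x_j) dx_i ∧ dx_j:
  coeff of dx ∧ dy: 2*x
  coeff of dx ∧ dz: -y + 2*z
  coeff of dy ∧ dz: -x
Step 2: Apply d again to each 2-form coefficient. The only possible 3-form in R^3 is dx ∧ dy ∧ dz, with coefficient
  ∂(coeff of dy∧dz)/∂x - ∂(coeff of dx∧dz)/∂y + ∂(coeff of dx∧dy)/∂z
  = ∂/∂x (-x) - ∂/∂y (-y + 2*z) + ∂/∂z (2*x).
Each of these terms simplifies to sums of mixed partials that cancel in pairs. The result is 0 (by equality of mixed partials for smooth functions — Schwarz / Clairaut).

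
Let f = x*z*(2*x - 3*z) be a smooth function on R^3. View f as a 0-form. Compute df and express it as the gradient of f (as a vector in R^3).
df = (z*(4*x - 3*z)) dx + (0) dy + (2*x*(x - 3*z)) dz; grad f = (z*(4*x - 3*z), 0, 2*x*(x - 3*z))

For a 0-form f, d f = (∂f/∂x) dx + (∂f/∂y) dy + (∂f/∂z) dz. The components of the vector representation are exactly the entries of grad f in Cartesian coordinates:
  ∂f/∂x = z*(4*x - 3*z)
  ∂f/∂y = 0
  ∂f/∂z = 2*x*(x - 3*z).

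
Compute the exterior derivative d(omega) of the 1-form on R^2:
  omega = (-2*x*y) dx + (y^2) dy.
d(omega) = (2*x) dx ∧ dy

For a 1-form omega = sum_i f_i dx_i, the exterior derivative is
  d(omega) = sum_{i < j} (∂f_j/∂x_i - ∂f_i/∂x_j) dx_i ∧ dx_j.
  coefficient of dx ∧ dy: ∂f_2/∂x - ∂f_1/∂y = ∂(y^2)/∂x - ∂(-2*x*y)/∂y = 2*x
Assembling: d(omega) = (2*x) dx ∧ dy.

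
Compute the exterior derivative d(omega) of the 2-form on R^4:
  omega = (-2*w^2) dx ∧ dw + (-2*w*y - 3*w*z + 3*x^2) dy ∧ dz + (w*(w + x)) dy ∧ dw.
d(omega) = (6*x) dx ∧ dy ∧ dz + (-2*y - 3*z) dy ∧ dz ∧ dw + (w) dx ∧ dy ∧ dw

For a 2-form omega = sum_{i<j} g_{ij} dx_i ∧ dx_j, the exterior derivative is
  d(omega) = sum_{i<j} d(g_{ij}) ∧ dx_i ∧ dx_j = sum_{i<j, k} (∂g_{ij}/∂x_k) dx_k ∧ dx_i ∧ dx_j.
Expand each term, using dx_k ∧ dx_i ∧ dx_j = sgn(permutation) dx_{(a)} ∧ dx_{(b)} ∧ dx_{(c)} with (a < b < c) sorted:
  d(-2*w*y - 3*w*z + 3*x^2) includes (∂/∂x)(-2*w*y - 3*w*z + 3*x^2) dx = (6*x) dx, which multiplied by dy ∧ dz gives (6*x) dx ∧ dy ∧ dz
  d(-2*w*y - 3*w*z + 3*x^2) includes (∂/∂w)(-2*w*y - 3*w*z + 3*x^2) dw = (-2*y - 3*z) dw, which multiplied by dy ∧ dz gives (-2*y - 3*z) dy ∧ dz ∧ dw
  d(w*(w + x)) includes (∂/∂x)(w*(w + x)) dx = (w) dx, which multiplied by dy ∧ dw gives (w) dx ∧ dy ∧ dw
Collecting like 3-forms: d(omega) = (6*x) dx ∧ dy ∧ dz + (-2*y - 3*z) dy ∧ dz ∧ dw + (w) dx ∧ dy ∧ dw.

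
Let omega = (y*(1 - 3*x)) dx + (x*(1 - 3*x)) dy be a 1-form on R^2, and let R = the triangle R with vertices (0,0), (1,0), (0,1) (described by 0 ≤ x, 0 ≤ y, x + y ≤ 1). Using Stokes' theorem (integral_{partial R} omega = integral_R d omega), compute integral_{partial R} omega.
integral_(partial R) omega = -1/2

Stokes: integral_partial_R omega = integral_R d omega with d omega = (∂Q/∂x - ∂P/∂y) dx ∧ dy.
  ∂Q/∂x = 1 - 6*x
  ∂P/∂y = 1 - 3*x
  integrand = ∂Q/∂x - ∂P/∂y = -3*x.
Integrating over R: integral_0^1 integral_0^{1-x} (-3*x) dy dx = -1/2.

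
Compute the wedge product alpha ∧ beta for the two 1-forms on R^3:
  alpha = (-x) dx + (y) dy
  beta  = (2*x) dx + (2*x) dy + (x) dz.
alpha ∧ beta = (-2*x*(x + y)) dx ∧ dy + (-x^2) dx ∧ dz + (x*y) dy ∧ dz

Distribute the wedge, using dx_i ∧ dx_j = -dx_j ∧ dx_i and dx_i ∧ dx_i = 0. For each pair (i, j) with i < j, the coefficient of dx_i ∧ dx_j in alpha ∧ beta is (alpha_i * beta_j - alpha_j * beta_i). Collecting: alpha ∧ beta = (-2*x*(x + y)) dx ∧ dy + (-x^2) dx ∧ dz + (x*y) dy ∧ dz.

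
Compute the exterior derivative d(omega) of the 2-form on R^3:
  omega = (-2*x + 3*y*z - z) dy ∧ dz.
d(omega) = (-2) dx ∧ dy ∧ dz

For a 2-form omega = sum_{i<j} g_{ij} dx_i ∧ dx_j, the exterior derivative is
  d(omega) = sum_{i<j} d(g_{ij}) ∧ dx_i ∧ dx_j = sum_{i<j, k} (∂g_{ij}/∂x_k) dx_k ∧ dx_i ∧ dx_j.
Expand each term, using dx_k ∧ dx_i ∧ dx_j = sgn(permutation) dx_{(a)} ∧ dx_{(b)} ∧ dx_{(c)} with (a < b < c) sorted:
  d(-2*x + 3*y*z - z) includes (∂/∂x)(-2*x + 3*y*z - z) dx = (-2) dx, which multiplied by dy ∧ dz gives (-2) dx ∧ dy ∧ dz
Collecting like 3-forms: d(omega) = (-2) dx ∧ dy ∧ dz.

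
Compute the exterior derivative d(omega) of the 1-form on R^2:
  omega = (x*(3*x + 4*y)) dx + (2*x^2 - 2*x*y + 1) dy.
d(omega) = (-2*y) dx ∧ dy

For a 1-form omega = sum_i f_i dx_i, the exterior derivative is
  d(omega) = sum_{i < j} (∂f_j/∂x_i - ∂f_i/∂x_j) dx_i ∧ dx_j.
  coefficient of dx ∧ dy: ∂f_2/∂x - ∂f_1/∂y = ∂(2*x^2 - 2*x*y + 1)/∂x - ∂(x*(3*x + 4*y))/∂y = -2*y
Assembling: d(omega) = (-2*y) dx ∧ dy.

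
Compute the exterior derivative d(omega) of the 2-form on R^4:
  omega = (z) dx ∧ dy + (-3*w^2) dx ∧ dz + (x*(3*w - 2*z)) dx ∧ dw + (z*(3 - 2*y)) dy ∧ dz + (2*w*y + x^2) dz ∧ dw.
d(omega) = (1) dx ∧ dy ∧ dz + (-6*w + 4*x) dx ∧ dz ∧ dw + (2*w) dy ∧ dz ∧ dw

For a 2-form omega = sum_{i<j} g_{ij} dx_i ∧ dx_j, the exterior derivative is
  d(omega) = sum_{i<j} d(g_{ij}) ∧ dx_i ∧ dx_j = sum_{i<j, k} (∂g_{ij}/∂x_k) dx_k ∧ dx_i ∧ dx_j.
Expand each term, using dx_k ∧ dx_i ∧ dx_j = sgn(permutation) dx_{(a)} ∧ dx_{(b)} ∧ dx_{(c)} with (a < b < c) sorted:
  d(z) includes (∂/∂z)(z) dz = (1) dz, which multiplied by dx ∧ dy gives (1) dx ∧ dy ∧ dz
  d(-3*w^2) includes (∂/∂w)(-3*w^2) dw = (-6*w) dw, which multiplied by dx ∧ dz gives (-6*w) dx ∧ dz ∧ dw
  d(x*(3*w - 2*z)) includes (∂/∂z)(x*(3*w - 2*z)) dz = (-2*x) dz, which multiplied by dx ∧ dw gives (2*x) dx ∧ dz ∧ dw
  d(2*w*y + x^2) includes (∂/∂x)(2*w*y + x^2) dx = (2*x) dx, which multiplied by dz ∧ dw gives (2*x) dx ∧ dz ∧ dw
  d(2*w*y + x^2) includes (∂/∂y)(2*w*y + x^2) dy = (2*w) dy, which multiplied by dz ∧ dw gives (2*w) dy ∧ dz ∧ dw
Collecting like 3-forms: d(omega) = (1) dx ∧ dy ∧ dz + (-6*w + 4*x) dx ∧ dz ∧ dw + (2*w) dy ∧ dz ∧ dw.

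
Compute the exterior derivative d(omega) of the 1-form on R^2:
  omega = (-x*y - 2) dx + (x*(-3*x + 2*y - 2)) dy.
d(omega) = (-5*x + 2*y - 2) dx ∧ dy

For a 1-form omega = sum_i f_i dx_i, the exterior derivative is
  d(omega) = sum_{i < j} (∂f_j/∂x_i - ∂f_i/∂x_j) dx_i ∧ dx_j.
  coefficient of dx ∧ dy: ∂f_2/∂x - ∂f_1/∂y = ∂(x*(-3*x + 2*y - 2))/∂x - ∂(-x*y - 2)/∂y = -5*x + 2*y - 2
Assembling: d(omega) = (-5*x + 2*y - 2) dx ∧ dy.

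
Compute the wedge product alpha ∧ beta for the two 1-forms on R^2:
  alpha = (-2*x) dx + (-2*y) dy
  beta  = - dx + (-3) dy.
alpha ∧ beta = (6*x - 2*y) dx ∧ dy

Distribute the wedge, using dx_i ∧ dx_j = -dx_j ∧ dx_i and dx_i ∧ dx_i = 0. For each pair (i, j) with i < j, the coefficient of dx_i ∧ dx_j in alpha ∧ beta is (alpha_i * beta_j - alpha_j * beta_i). Collecting: alpha ∧ beta = (6*x - 2*y) dx ∧ dy.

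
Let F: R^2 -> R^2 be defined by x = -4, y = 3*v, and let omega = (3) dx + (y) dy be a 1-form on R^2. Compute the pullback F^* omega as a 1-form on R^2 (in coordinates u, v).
F^* omega = (9*v) dv

Using F^*(f dg) = (f ∘ F) d(g ∘ F), substitute each coordinate x_i by F_i(u, v) in f_i, and replace dx_i by d F_i = (∂F_i/∂u) du + (∂F_i/∂v) dv.
  For the x component: f_1(F) = 3; d F_1 = (0) du + (0) dv
  For the y component: f_2(F) = 3*v; d F_2 = (0) du + (3) dv
Combining and collecting du, dv coefficients:
  coeff of du: 0
  coeff of dv: 9*v
F^* omega = (9*v) dv.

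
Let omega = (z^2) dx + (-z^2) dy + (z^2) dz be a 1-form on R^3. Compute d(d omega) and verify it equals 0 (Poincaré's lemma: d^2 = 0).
d(d omega) = 0

Step 1: d omega = sum_{i<j} (∂f_j/∂x_i - ∂f_i/∂x_j) dx_i ∧ dx_j:
  coeff of dx ∧ dy: 0
  coeff of dx ∧ dz: -2*z
  coeff of dy ∧ dz: 2*z
Step 2: Apply d again to each 2-form coefficient. The only possible 3-form in R^3 is dx ∧ dy ∧ dz, with coefficient
  ∂(coeff of dy∧dz)/∂x - ∂(coeff of dx∧dz)/∂y + ∂(coeff of dx∧dy)/∂z
  = ∂/∂x (2*z) - ∂/∂y (-2*z) + ∂/∂z (0).
Each of these terms simplifies to sums of mixed partials that cancel in pairs. The result is 0 (by equality of mixed partials for smooth functions — Schwarz / Clairaut).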